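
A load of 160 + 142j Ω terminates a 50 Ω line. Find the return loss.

Γ = (110 + j142)/(210 + j142), |Γ| = 0.709
RL = −20·log₁₀|Γ| = −20·log₁₀(0.709)

RL ≈ 2.99 dB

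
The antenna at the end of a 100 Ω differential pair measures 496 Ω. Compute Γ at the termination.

Γ = 0.664

Γ = (Z_L − Z_0)/(Z_L + Z_0) = (496 − 100)/(496 + 100) = 396/596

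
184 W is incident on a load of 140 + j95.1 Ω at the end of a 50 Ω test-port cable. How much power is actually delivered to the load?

|Γ| = |(90 + j95.1)/(190 + j95.1)| = 0.616
|Γ|² = 0.38
P_refl = |Γ|²·P_inc = 69.9 W, P_del = (1 − |Γ|²)·P_inc = 114 W

P_delivered ≈ 114 W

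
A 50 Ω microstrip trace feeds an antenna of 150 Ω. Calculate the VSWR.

For a purely resistive load, VSWR = R_L/Z_0 or Z_0/R_L (whichever > 1) = 150/50

VSWR ≈ 3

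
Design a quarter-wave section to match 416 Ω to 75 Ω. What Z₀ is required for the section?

Z_qwt = √(Z_0·R_L) = √(75 × 416) = √31200

Z_qwt ≈ 177 Ω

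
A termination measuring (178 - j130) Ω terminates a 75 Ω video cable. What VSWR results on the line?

Γ = (Z_L − Z_0)/(Z_L + Z_0) = (103 − j130)/(253 − j130)
|Γ| = 166/284 = 0.583
VSWR = (1 + |Γ|)/(1 − |Γ|) = 1.58/0.417

VSWR ≈ 3.8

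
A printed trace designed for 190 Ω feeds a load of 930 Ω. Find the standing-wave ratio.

VSWR ≈ 4.89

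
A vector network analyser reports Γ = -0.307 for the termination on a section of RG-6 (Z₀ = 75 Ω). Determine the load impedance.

Z_L = Z_0·(1 + Γ)/(1 − Γ) = 75·(0.693)/(1.31)

Z_L ≈ 39.8 Ω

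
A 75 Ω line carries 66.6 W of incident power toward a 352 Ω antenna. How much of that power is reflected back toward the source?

Γ = (352 − 75)/(352 + 75) = 0.649
|Γ|² = 0.421
P_refl = |Γ|²·P_inc = 28 W, P_del = (1 − |Γ|²)·P_inc = 38.6 W

P_reflected ≈ 28 W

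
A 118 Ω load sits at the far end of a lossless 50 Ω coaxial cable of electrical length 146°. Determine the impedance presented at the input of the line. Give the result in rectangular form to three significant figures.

tan(βl) = tan(146°) = -0.675
Z_in = Z_0·(Z_L + jZ_0·tanβl)/(Z_0 + jZ_L·tanβl)
     = 50·(118 − j33.7)/(50 − j79.6)

Z_in ≈ 48.6 + j43.6 Ω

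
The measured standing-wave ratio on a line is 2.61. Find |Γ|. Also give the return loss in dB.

|Γ| = (S − 1)/(S + 1) = (2.61 − 1)/(2.61 + 1) = 1.61/3.61
RL = −20·log₁₀|Γ| = −20·log₁₀(0.446)

|Γ| ≈ 0.446; return loss ≈ 7.01 dB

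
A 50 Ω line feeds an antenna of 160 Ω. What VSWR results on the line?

VSWR ≈ 3.2

For a purely resistive load, VSWR = R_L/Z_0 or Z_0/R_L (whichever > 1) = 160/50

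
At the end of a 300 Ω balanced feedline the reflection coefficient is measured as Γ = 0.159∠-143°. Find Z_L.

Z_L = Z_0·(1 + Γ)/(1 − Γ) = 300·(0.873 − j0.0957)/(1.13 + j0.0957)

Z_L ≈ 229 − j44.9 Ω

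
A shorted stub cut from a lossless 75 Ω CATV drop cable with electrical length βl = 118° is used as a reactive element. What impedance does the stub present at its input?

tan(βl) = -1.88
For a shorted stub, Z_in = jZ_0·tan(βl)

Z_in ≈ −j141 Ω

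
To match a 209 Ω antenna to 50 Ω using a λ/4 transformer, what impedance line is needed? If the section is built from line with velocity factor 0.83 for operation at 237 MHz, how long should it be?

Z_qwt = √(Z_0·R_L) = √(50 × 209) = √10450
λ = 0.83·c/f = 1.05 m, so l = λ/4 = 0.263 m

Z_qwt ≈ 102 Ω; length ≈ 26.3 cm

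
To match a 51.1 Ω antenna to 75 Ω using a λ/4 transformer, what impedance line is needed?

Z_qwt ≈ 61.9 Ω

Z_qwt = √(Z_0·R_L) = √(75 × 51.1) = √3832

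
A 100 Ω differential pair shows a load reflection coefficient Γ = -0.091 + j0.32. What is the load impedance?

Z_L ≈ 68.8 + j49.5 Ω

Z_L = Z_0·(1 + Γ)/(1 − Γ) = 100·(0.909 + j0.32)/(1.09 − j0.32)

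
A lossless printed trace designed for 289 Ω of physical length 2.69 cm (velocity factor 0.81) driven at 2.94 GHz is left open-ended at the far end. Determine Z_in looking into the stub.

λ = v/f = 0.81·c / 2.94 GHz = 0.0827 m
βl = 2π·l/λ = 2π × 0.325 = 117°
tan(βl) = -1.95
For an open-ended stub, Z_in = −jZ_0·cot(βl) = −jZ_0/tan(βl)

Z_in ≈ +j148 Ω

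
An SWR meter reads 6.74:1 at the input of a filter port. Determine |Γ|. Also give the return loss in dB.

|Γ| = (S − 1)/(S + 1) = (6.74 − 1)/(6.74 + 1) = 5.74/7.74
RL = −20·log₁₀|Γ| = −20·log₁₀(0.742)

|Γ| ≈ 0.742; return loss ≈ 2.6 dB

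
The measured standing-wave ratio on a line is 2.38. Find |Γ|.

|Γ| ≈ 0.408

|Γ| = (S − 1)/(S + 1) = (2.38 − 1)/(2.38 + 1) = 1.38/3.38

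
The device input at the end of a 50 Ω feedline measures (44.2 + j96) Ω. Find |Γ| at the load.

Γ = (Z_L − Z_0)/(Z_L + Z_0) = (-5.8 + j96)/(94.2 + j96)
|Γ| = 96.2/134

|Γ| ≈ 0.715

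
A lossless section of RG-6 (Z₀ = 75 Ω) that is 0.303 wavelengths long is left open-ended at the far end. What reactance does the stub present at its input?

X_in ≈ 25.9 Ω (inductive)

βl = 2π × 0.303 = 109°
tan(βl) = -2.89
For an open-ended stub, Z_in = −jZ_0·cot(βl) = −jZ_0/tan(βl)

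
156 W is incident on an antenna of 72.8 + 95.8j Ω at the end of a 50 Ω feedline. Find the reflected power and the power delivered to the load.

P_reflected ≈ 62.4 W; P_delivered ≈ 93.6 W

|Γ| = |(22.8 + j95.8)/(122.8 + j95.8)| = 0.632
|Γ|² = 0.4
P_refl = |Γ|²·P_inc = 62.4 W, P_del = (1 − |Γ|²)·P_inc = 93.6 W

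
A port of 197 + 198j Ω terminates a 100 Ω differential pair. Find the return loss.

RL ≈ 4.18 dB

Γ = (97 + j198)/(297 + j198), |Γ| = 0.618
RL = −20·log₁₀|Γ| = −20·log₁₀(0.618)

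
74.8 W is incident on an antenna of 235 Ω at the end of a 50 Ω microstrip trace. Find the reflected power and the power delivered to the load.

Γ = (235 − 50)/(235 + 50) = 0.649
|Γ|² = 0.421
P_refl = |Γ|²·P_inc = 31.5 W, P_del = (1 − |Γ|²)·P_inc = 43.3 W

P_reflected ≈ 31.5 W; P_delivered ≈ 43.3 W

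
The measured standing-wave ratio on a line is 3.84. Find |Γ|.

|Γ| ≈ 0.587

|Γ| = (S − 1)/(S + 1) = (3.84 − 1)/(3.84 + 1) = 2.84/4.84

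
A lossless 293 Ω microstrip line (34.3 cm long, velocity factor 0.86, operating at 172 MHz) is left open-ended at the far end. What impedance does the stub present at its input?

Z_in ≈ −j39.5 Ω

λ = v/f = 0.86·c / 172 MHz = 1.5 m
βl = 2π·l/λ = 2π × 0.229 = 82.3°
tan(βl) = 7.42
For an open-ended stub, Z_in = −jZ_0·cot(βl) = −jZ_0/tan(βl)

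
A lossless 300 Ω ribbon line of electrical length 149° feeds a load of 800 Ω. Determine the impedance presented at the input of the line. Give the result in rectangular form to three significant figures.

Z_in ≈ 305 + j309 Ω

tan(βl) = tan(149°) = -0.601
Z_in = Z_0·(Z_L + jZ_0·tanβl)/(Z_0 + jZ_L·tanβl)
     = 300·(800 − j180)/(300 − j481)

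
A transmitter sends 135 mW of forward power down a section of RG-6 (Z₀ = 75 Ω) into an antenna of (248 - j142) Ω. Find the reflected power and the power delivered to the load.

|Γ| = |(173 − j142)/(323 − j142)| = 0.634
|Γ|² = 0.402
P_refl = |Γ|²·P_inc = 54.3 mW, P_del = (1 − |Γ|²)·P_inc = 80.7 mW

P_reflected ≈ 54.3 mW; P_delivered ≈ 80.7 mW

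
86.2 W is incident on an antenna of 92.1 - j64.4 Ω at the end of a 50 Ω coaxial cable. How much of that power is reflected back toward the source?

|Γ| = |(42.1 − j64.4)/(142.1 − j64.4)| = 0.493
|Γ|² = 0.243
P_refl = |Γ|²·P_inc = 21 W, P_del = (1 − |Γ|²)·P_inc = 65.2 W

P_reflected ≈ 21 W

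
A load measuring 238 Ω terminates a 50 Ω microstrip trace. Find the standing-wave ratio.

VSWR ≈ 4.76

Γ = (238 − 50)/(238 + 50) = 0.653
VSWR = (1 + 0.653)/(1 − 0.653)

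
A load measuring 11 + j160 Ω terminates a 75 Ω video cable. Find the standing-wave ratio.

VSWR ≈ 38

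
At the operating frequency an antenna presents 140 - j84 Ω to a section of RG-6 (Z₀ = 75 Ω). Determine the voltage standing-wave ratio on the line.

Γ = (Z_L − Z_0)/(Z_L + Z_0) = (65 − j84)/(215 − j84)
|Γ| = 106/231 = 0.46
VSWR = (1 + |Γ|)/(1 − |Γ|) = 1.46/0.54

VSWR ≈ 2.7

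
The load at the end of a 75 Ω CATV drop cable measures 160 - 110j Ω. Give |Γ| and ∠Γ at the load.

Γ = (Z_L − Z_0)/(Z_L + Z_0) = (85 − j110)/(235 − j110)
|Γ| = 139/259 = 0.536

Γ ≈ 0.536 ∠ -27.2°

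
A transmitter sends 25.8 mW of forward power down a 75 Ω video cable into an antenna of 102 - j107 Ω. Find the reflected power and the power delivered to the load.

|Γ| = |(27 − j107)/(177 − j107)| = 0.534
|Γ|² = 0.285
P_refl = |Γ|²·P_inc = 7.34 mW, P_del = (1 − |Γ|²)·P_inc = 18.5 mW

P_reflected ≈ 7.34 mW; P_delivered ≈ 18.5 mW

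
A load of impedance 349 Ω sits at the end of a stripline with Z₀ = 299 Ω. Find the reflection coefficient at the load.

Γ = 0.0772

Γ = (Z_L − Z_0)/(Z_L + Z_0) = (349 − 299)/(349 + 299) = 50/648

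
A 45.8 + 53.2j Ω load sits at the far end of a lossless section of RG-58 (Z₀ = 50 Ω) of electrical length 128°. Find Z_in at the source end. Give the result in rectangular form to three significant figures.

Z_in ≈ 17.4 + j4.06 Ω

tan(βl) = tan(128°) = -1.28
Z_in = Z_0·(Z_L + jZ_0·tanβl)/(Z_0 + jZ_L·tanβl)
     = 50·(45.8 − j10.8)/(118 − j58.6)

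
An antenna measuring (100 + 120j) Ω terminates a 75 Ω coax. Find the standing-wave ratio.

Γ = (Z_L − Z_0)/(Z_L + Z_0) = (25 + j120)/(175 + j120)
|Γ| = 123/212 = 0.578
VSWR = (1 + |Γ|)/(1 − |Γ|) = 1.58/0.422

VSWR ≈ 3.74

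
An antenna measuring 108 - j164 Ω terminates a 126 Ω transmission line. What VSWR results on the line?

Γ = (Z_L − Z_0)/(Z_L + Z_0) = (-18 − j164)/(234 − j164)
|Γ| = 165/286 = 0.577
VSWR = (1 + |Γ|)/(1 − |Γ|) = 1.58/0.423

VSWR ≈ 3.73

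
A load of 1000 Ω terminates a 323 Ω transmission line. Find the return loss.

Γ = (1000 − 323)/(1000 + 323) = 0.512
RL = −20·log₁₀|Γ| = −20·log₁₀(0.512)

RL ≈ 5.82 dB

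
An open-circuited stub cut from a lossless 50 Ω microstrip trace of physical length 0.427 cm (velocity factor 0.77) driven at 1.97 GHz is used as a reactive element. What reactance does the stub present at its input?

λ = v/f = 0.77·c / 1.97 GHz = 0.117 m
βl = 2π·l/λ = 2π × 0.0364 = 13.1°
tan(βl) = 0.233
For an open-circuited stub, Z_in = −jZ_0·cot(βl) = −jZ_0/tan(βl)

X_in ≈ -215 Ω (capacitive)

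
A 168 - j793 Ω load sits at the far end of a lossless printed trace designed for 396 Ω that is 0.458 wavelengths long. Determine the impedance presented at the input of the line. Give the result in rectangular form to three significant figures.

βl = 2π × 0.458 = 165°
tan(βl) = tan(165°) = -0.27
Z_in = Z_0·(Z_L + jZ_0·tanβl)/(Z_0 + jZ_L·tanβl)
     = 396·(168 − j900)/(182 − j45.4)

Z_in ≈ 806 − j1760 Ω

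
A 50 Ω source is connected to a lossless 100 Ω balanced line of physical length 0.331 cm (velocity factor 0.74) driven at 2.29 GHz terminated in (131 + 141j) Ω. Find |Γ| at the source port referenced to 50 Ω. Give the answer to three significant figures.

|Γ| ≈ 0.73

λ = v/f = 0.74·c / 2.29 GHz = 0.0969 m
βl = 2π·l/λ = 2π × 0.0341 = 12.3°
tan(βl) = 0.218
Z_in = Z_0·(Z_L + jZ_0·tanβl)/(Z_0 + jZ_L·tanβl) = 244 + j134 Ω
Γ_s = (Z_in − Z_s)/(Z_in + Z_s) = (194 + j134)/(294 + j134), |Γ_s| = 0.73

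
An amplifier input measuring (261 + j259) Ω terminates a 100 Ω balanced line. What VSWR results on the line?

VSWR ≈ 5.38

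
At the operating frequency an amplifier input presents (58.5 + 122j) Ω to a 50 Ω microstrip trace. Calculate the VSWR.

VSWR ≈ 6.97

Γ = (Z_L − Z_0)/(Z_L + Z_0) = (8.5 + j122)/(108.5 + j122)
|Γ| = 122/163 = 0.749
VSWR = (1 + |Γ|)/(1 − |Γ|) = 1.75/0.251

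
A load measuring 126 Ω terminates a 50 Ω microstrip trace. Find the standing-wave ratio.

VSWR ≈ 2.52

Γ = (126 − 50)/(126 + 50) = 0.432
VSWR = (1 + 0.432)/(1 − 0.432)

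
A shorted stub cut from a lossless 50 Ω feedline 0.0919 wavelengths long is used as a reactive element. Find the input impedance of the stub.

Z_in ≈ +j32.6 Ω

βl = 2π × 0.0919 = 33.1°
tan(βl) = 0.651
For a shorted stub, Z_in = jZ_0·tan(βl)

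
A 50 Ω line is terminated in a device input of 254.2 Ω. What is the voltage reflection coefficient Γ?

Γ = 0.671

Γ = (Z_L − Z_0)/(Z_L + Z_0) = (254.2 − 50)/(254.2 + 50) = 204.2/304.2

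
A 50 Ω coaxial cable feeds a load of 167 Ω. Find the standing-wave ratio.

For a purely resistive load, VSWR = R_L/Z_0 or Z_0/R_L (whichever > 1) = 167/50

VSWR ≈ 3.34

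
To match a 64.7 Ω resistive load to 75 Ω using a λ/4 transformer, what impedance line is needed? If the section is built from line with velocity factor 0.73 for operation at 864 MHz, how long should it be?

Z_qwt ≈ 69.7 Ω; length ≈ 6.34 cm

Z_qwt = √(Z_0·R_L) = √(75 × 64.7) = √4852
λ = 0.73·c/f = 0.253 m, so l = λ/4 = 0.0634 m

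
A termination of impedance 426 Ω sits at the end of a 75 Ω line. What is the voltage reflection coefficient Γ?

Γ = (Z_L − Z_0)/(Z_L + Z_0) = (426 − 75)/(426 + 75) = 351/501

Γ = 0.701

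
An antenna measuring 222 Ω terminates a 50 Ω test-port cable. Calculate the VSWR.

Γ = (222 − 50)/(222 + 50) = 0.632
VSWR = (1 + 0.632)/(1 − 0.632)

VSWR ≈ 4.44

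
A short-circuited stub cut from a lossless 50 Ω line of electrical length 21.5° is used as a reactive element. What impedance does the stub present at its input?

tan(βl) = 0.394
For a short-circuited stub, Z_in = jZ_0·tan(βl)

Z_in ≈ +j19.7 Ω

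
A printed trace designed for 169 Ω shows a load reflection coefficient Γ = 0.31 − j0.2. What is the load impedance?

Z_L = Z_0·(1 + Γ)/(1 − Γ) = 169·(1.31 − j0.2)/(0.69 + j0.2)

Z_L ≈ 283 − j131 Ω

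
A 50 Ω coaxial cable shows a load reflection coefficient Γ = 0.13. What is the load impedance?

Z_L ≈ 64.9 Ω

Z_L = Z_0·(1 + Γ)/(1 − Γ) = 50·(1.13)/(0.87)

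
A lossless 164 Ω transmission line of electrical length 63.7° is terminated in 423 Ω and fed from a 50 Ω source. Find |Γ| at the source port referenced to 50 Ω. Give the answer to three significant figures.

tan(βl) = 2.02
Z_in = Z_0·(Z_L + jZ_0·tanβl)/(Z_0 + jZ_L·tanβl) = 76.3 − j66.4 Ω
Γ_s = (Z_in − Z_s)/(Z_in + Z_s) = (26.3 − j66.4)/(126 − j66.4), |Γ_s| = 0.501

|Γ| ≈ 0.501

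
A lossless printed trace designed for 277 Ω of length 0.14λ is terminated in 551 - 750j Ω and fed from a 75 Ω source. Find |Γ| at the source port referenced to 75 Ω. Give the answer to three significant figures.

|Γ| ≈ 0.708

βl = 2π × 0.14 = 50.4°
tan(βl) = 1.21
Z_in = Z_0·(Z_L + jZ_0·tanβl)/(Z_0 + jZ_L·tanβl) = 56.4 − j129 Ω
Γ_s = (Z_in − Z_s)/(Z_in + Z_s) = (-18.6 − j129)/(131 − j129), |Γ_s| = 0.708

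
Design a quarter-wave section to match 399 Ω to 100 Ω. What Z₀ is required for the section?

Z_qwt ≈ 200 Ω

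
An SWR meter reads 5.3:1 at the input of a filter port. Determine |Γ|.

|Γ| ≈ 0.683

|Γ| = (S − 1)/(S + 1) = (5.3 − 1)/(5.3 + 1) = 4.3/6.3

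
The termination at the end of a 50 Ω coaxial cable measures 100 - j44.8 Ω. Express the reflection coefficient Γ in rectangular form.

Γ = (Z_L − Z_0)/(Z_L + Z_0) = (50 − j44.8)/(150 − j44.8)

Γ ≈ 0.388 − j0.183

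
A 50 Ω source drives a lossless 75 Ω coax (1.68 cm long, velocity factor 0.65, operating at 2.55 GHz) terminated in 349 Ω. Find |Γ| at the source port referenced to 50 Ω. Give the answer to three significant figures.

λ = v/f = 0.65·c / 2.55 GHz = 0.0765 m
βl = 2π·l/λ = 2π × 0.22 = 79.1°
tan(βl) = 5.19
Z_in = Z_0·(Z_L + jZ_0·tanβl)/(Z_0 + jZ_L·tanβl) = 16.7 − j13.8 Ω
Γ_s = (Z_in − Z_s)/(Z_in + Z_s) = (-33.3 − j13.8)/(66.7 − j13.8), |Γ_s| = 0.529

|Γ| ≈ 0.529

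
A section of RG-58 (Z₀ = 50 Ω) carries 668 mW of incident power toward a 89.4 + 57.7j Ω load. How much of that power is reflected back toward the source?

P_reflected ≈ 143 mW

|Γ| = |(39.4 + j57.7)/(139.4 + j57.7)| = 0.463
|Γ|² = 0.214
P_refl = |Γ|²·P_inc = 143 mW, P_del = (1 − |Γ|²)·P_inc = 525 mW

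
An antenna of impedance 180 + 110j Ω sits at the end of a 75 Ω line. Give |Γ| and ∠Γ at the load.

Γ ≈ 0.548 ∠ 23°

Γ = (Z_L − Z_0)/(Z_L + Z_0) = (105 + j110)/(255 + j110)
|Γ| = 152/278 = 0.548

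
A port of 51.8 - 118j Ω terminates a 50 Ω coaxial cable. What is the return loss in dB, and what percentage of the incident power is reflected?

Γ = (1.8 − j118)/(101.8 − j118), |Γ| = 0.757
RL = −20·log₁₀(0.757) = 2.42 dB
P_refl/P_inc = |Γ|² = 0.573

RL ≈ 2.42 dB; 57.3% of incident power reflected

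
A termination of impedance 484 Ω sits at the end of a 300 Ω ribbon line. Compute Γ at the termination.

Γ = 0.235

Γ = (Z_L − Z_0)/(Z_L + Z_0) = (484 − 300)/(484 + 300) = 184/784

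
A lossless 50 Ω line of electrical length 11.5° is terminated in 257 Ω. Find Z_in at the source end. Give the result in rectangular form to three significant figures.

tan(βl) = tan(11.5°) = 0.203
Z_in = Z_0·(Z_L + jZ_0·tanβl)/(Z_0 + jZ_L·tanβl)
     = 50·(257 + j10.2)/(50 + j52.3)

Z_in ≈ 128 − j124 Ω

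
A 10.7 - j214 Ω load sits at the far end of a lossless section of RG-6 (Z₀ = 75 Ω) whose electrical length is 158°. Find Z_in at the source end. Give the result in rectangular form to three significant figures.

tan(βl) = tan(158°) = -0.404
Z_in = Z_0·(Z_L + jZ_0·tanβl)/(Z_0 + jZ_L·tanβl)
     = 75·(10.7 − j244)/(-11.5 − j4.32)

Z_in ≈ 467 + j1420 Ω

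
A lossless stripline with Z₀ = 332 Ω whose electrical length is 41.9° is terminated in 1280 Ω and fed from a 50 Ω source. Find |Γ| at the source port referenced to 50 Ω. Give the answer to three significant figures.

|Γ| ≈ 0.876

tan(βl) = 0.897
Z_in = Z_0·(Z_L + jZ_0·tanβl)/(Z_0 + jZ_L·tanβl) = 178 − j319 Ω
Γ_s = (Z_in − Z_s)/(Z_in + Z_s) = (128 − j319)/(228 − j319), |Γ_s| = 0.876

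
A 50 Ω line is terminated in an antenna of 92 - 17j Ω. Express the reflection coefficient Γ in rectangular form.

Γ ≈ 0.306 − j0.0831

Γ = (Z_L − Z_0)/(Z_L + Z_0) = (42 − j17)/(142 − j17)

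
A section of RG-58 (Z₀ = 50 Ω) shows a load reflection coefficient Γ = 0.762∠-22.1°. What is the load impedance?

Z_L = Z_0·(1 + Γ)/(1 − Γ) = 50·(1.71 − j0.287)/(0.294 + j0.287)

Z_L ≈ 124 − j170 Ω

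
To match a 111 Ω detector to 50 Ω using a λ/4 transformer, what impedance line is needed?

Z_qwt ≈ 74.5 Ω

Z_qwt = √(Z_0·R_L) = √(50 × 111) = √5550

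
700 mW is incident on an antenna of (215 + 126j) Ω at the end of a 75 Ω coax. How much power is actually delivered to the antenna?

|Γ| = |(140 + j126)/(290 + j126)| = 0.596
|Γ|² = 0.355
P_refl = |Γ|²·P_inc = 248 mW, P_del = (1 − |Γ|²)·P_inc = 452 mW

P_delivered ≈ 452 mW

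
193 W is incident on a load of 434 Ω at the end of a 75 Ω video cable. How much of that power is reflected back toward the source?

Γ = (434 − 75)/(434 + 75) = 0.705
|Γ|² = 0.497
P_refl = |Γ|²·P_inc = 96 W, P_del = (1 − |Γ|²)·P_inc = 97 W

P_reflected ≈ 96 W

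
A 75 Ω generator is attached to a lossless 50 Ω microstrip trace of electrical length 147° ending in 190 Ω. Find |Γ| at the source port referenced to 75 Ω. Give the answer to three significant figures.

|Γ| ≈ 0.557

tan(βl) = -0.649
Z_in = Z_0·(Z_L + jZ_0·tanβl)/(Z_0 + jZ_L·tanβl) = 38.1 + j61.6 Ω
Γ_s = (Z_in − Z_s)/(Z_in + Z_s) = (-36.9 + j61.6)/(113 + j61.6), |Γ_s| = 0.557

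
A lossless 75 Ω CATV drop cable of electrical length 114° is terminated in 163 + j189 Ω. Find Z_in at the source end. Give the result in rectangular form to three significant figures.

Z_in ≈ 14.5 + j13.7 Ω

tan(βl) = tan(114°) = -2.25
Z_in = Z_0·(Z_L + jZ_0·tanβl)/(Z_0 + jZ_L·tanβl)
     = 75·(163 + j20.5)/(500 − j366)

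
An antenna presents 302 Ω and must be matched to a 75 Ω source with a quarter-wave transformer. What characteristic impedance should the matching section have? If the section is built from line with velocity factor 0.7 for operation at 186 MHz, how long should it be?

Z_qwt ≈ 150 Ω; length ≈ 28.2 cm

Z_qwt = √(Z_0·R_L) = √(75 × 302) = √22650
λ = 0.7·c/f = 1.13 m, so l = λ/4 = 0.282 m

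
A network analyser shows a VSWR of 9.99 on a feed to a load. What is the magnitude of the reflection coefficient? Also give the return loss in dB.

|Γ| = (S − 1)/(S + 1) = (9.99 − 1)/(9.99 + 1) = 8.99/11
RL = −20·log₁₀|Γ| = −20·log₁₀(0.818)

|Γ| ≈ 0.818; return loss ≈ 1.74 dB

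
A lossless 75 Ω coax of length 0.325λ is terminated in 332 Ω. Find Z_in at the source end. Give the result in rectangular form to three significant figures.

Z_in ≈ 21.1 + j35.8 Ω

βl = 2π × 0.325 = 117°
tan(βl) = tan(117°) = -1.96
Z_in = Z_0·(Z_L + jZ_0·tanβl)/(Z_0 + jZ_L·tanβl)
     = 75·(332 − j147)/(75 − j652)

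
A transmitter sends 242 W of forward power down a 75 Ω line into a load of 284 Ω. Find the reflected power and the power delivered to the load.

Γ = (284 − 75)/(284 + 75) = 0.582
|Γ|² = 0.339
P_refl = |Γ|²·P_inc = 82 W, P_del = (1 − |Γ|²)·P_inc = 160 W

P_reflected ≈ 82 W; P_delivered ≈ 160 W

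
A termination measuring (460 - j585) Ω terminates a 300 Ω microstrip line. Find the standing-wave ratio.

VSWR ≈ 4.44

Γ = (Z_L − Z_0)/(Z_L + Z_0) = (160 − j585)/(760 − j585)
|Γ| = 606/959 = 0.632
VSWR = (1 + |Γ|)/(1 − |Γ|) = 1.63/0.368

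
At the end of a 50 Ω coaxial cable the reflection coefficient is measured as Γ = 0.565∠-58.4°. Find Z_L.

Z_L ≈ 46.8 − j66.2 Ω

Z_L = Z_0·(1 + Γ)/(1 − Γ) = 50·(1.3 − j0.481)/(0.704 + j0.481)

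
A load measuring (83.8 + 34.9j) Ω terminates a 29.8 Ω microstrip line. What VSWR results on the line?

VSWR ≈ 3.36

Γ = (Z_L − Z_0)/(Z_L + Z_0) = (54 + j34.9)/(113.6 + j34.9)
|Γ| = 64.3/119 = 0.541
VSWR = (1 + |Γ|)/(1 − |Γ|) = 1.54/0.459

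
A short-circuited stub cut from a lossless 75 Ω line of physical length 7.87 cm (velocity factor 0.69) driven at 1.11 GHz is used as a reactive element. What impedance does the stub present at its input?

Z_in ≈ −j40 Ω

λ = v/f = 0.69·c / 1.11 GHz = 0.186 m
βl = 2π·l/λ = 2π × 0.422 = 152°
tan(βl) = -0.533
For a short-circuited stub, Z_in = jZ_0·tan(βl)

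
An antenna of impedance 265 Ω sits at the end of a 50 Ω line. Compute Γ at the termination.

Γ = 0.683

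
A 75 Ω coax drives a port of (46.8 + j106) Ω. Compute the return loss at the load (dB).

Γ = (-28.2 + j106)/(121.8 + j106), |Γ| = 0.679
RL = −20·log₁₀|Γ| = −20·log₁₀(0.679)

RL ≈ 3.36 dB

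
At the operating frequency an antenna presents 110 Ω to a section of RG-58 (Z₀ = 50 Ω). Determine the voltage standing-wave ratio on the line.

VSWR ≈ 2.2

For a purely resistive load, VSWR = R_L/Z_0 or Z_0/R_L (whichever > 1) = 110/50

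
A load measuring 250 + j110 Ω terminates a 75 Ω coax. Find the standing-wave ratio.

VSWR ≈ 4.03

Γ = (Z_L − Z_0)/(Z_L + Z_0) = (175 + j110)/(325 + j110)
|Γ| = 207/343 = 0.602
VSWR = (1 + |Γ|)/(1 − |Γ|) = 1.6/0.398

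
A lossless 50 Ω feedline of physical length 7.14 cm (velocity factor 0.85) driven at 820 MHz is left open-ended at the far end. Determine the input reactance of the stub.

λ = v/f = 0.85·c / 820 MHz = 0.311 m
βl = 2π·l/λ = 2π × 0.23 = 82.7°
tan(βl) = 7.76
For an open-ended stub, Z_in = −jZ_0·cot(βl) = −jZ_0/tan(βl)

X_in ≈ -6.44 Ω (capacitive)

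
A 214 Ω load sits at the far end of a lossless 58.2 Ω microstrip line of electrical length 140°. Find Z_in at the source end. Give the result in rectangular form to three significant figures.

Z_in ≈ 34.7 + j58.1 Ω

tan(βl) = tan(140°) = -0.839
Z_in = Z_0·(Z_L + jZ_0·tanβl)/(Z_0 + jZ_L·tanβl)
     = 58.2·(214 − j48.8)/(58.2 − j180)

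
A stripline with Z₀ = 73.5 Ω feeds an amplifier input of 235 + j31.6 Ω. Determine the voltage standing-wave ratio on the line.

Γ = (Z_L − Z_0)/(Z_L + Z_0) = (161.5 + j31.6)/(308.5 + j31.6)
|Γ| = 165/310 = 0.531
VSWR = (1 + |Γ|)/(1 − |Γ|) = 1.53/0.469

VSWR ≈ 3.26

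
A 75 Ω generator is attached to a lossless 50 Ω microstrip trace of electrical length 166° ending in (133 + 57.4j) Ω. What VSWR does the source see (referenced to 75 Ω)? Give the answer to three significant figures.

VSWR ≈ 2.59

tan(βl) = -0.249
Z_in = Z_0·(Z_L + jZ_0·tanβl)/(Z_0 + jZ_L·tanβl) = 67.5 + j69.7 Ω
Γ_s = (Z_in − Z_s)/(Z_in + Z_s) = (-7.54 + j69.7)/(142 + j69.7), |Γ_s| = 0.442
VSWR = (1 + |Γ_s|)/(1 − |Γ_s|)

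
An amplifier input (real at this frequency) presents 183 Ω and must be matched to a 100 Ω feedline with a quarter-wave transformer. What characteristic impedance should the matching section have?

Z_qwt = √(Z_0·R_L) = √(100 × 183) = √18300

Z_qwt ≈ 135 Ω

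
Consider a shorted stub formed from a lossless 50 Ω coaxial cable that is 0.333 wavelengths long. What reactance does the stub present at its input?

βl = 2π × 0.333 = 120°
tan(βl) = -1.74
For a shorted stub, Z_in = jZ_0·tan(βl)

X_in ≈ -87 Ω (capacitive)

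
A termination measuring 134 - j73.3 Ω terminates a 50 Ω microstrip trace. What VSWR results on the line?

VSWR ≈ 3.58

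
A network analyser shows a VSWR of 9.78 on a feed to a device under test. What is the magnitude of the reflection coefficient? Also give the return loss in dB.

|Γ| ≈ 0.814; return loss ≈ 1.78 dB

|Γ| = (S − 1)/(S + 1) = (9.78 − 1)/(9.78 + 1) = 8.78/10.8
RL = −20·log₁₀|Γ| = −20·log₁₀(0.814)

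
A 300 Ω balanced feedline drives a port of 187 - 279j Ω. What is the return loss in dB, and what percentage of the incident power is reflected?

RL ≈ 5.41 dB; 28.8% of incident power reflected

Γ = (-113 − j279)/(487 − j279), |Γ| = 0.536
RL = −20·log₁₀(0.536) = 5.41 dB
P_refl/P_inc = |Γ|² = 0.288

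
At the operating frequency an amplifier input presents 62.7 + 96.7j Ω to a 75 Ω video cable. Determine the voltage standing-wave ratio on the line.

Γ = (Z_L − Z_0)/(Z_L + Z_0) = (-12.3 + j96.7)/(137.7 + j96.7)
|Γ| = 97.5/168 = 0.579
VSWR = (1 + |Γ|)/(1 − |Γ|) = 1.58/0.421

VSWR ≈ 3.75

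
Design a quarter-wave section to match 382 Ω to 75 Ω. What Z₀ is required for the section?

Z_qwt ≈ 169 Ω

Z_qwt = √(Z_0·R_L) = √(75 × 382) = √28650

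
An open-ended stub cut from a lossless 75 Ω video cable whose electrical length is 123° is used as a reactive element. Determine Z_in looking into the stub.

Z_in ≈ +j48.7 Ω

tan(βl) = -1.54
For an open-ended stub, Z_in = −jZ_0·cot(βl) = −jZ_0/tan(βl)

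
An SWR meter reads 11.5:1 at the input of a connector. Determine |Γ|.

|Γ| ≈ 0.84

|Γ| = (S − 1)/(S + 1) = (11.5 − 1)/(11.5 + 1) = 10.5/12.5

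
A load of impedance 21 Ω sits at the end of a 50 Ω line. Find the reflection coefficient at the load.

Γ = (Z_L − Z_0)/(Z_L + Z_0) = (21 − 50)/(21 + 50) = -29/71

Γ = -0.408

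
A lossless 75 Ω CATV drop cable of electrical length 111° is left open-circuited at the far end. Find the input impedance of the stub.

Z_in ≈ +j28.8 Ω

tan(βl) = -2.61
For an open-circuited stub, Z_in = −jZ_0·cot(βl) = −jZ_0/tan(βl)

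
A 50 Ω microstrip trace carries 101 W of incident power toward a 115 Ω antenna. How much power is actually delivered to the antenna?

P_delivered ≈ 85.3 W

Γ = (115 − 50)/(115 + 50) = 0.394
|Γ|² = 0.155
P_refl = |Γ|²·P_inc = 15.7 W, P_del = (1 − |Γ|²)·P_inc = 85.3 W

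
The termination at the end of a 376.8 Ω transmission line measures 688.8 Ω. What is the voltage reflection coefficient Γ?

Γ = (Z_L − Z_0)/(Z_L + Z_0) = (688.8 − 376.8)/(688.8 + 376.8) = 312/1066

Γ = 0.293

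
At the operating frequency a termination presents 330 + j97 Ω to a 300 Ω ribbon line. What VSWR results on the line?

Γ = (Z_L − Z_0)/(Z_L + Z_0) = (30 + j97)/(630 + j97)
|Γ| = 102/637 = 0.159
VSWR = (1 + |Γ|)/(1 − |Γ|) = 1.16/0.841

VSWR ≈ 1.38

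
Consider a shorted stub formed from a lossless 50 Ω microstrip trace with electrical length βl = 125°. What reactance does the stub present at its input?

X_in ≈ -71.4 Ω (capacitive)

tan(βl) = -1.43
For a shorted stub, Z_in = jZ_0·tan(βl)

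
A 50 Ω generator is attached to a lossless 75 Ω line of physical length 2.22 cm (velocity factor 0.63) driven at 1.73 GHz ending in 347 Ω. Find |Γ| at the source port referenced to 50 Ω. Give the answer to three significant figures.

|Γ| ≈ 0.548

λ = v/f = 0.63·c / 1.73 GHz = 0.109 m
βl = 2π·l/λ = 2π × 0.203 = 73.2°
tan(βl) = 3.3
Z_in = Z_0·(Z_L + jZ_0·tanβl)/(Z_0 + jZ_L·tanβl) = 17.6 − j21.6 Ω
Γ_s = (Z_in − Z_s)/(Z_in + Z_s) = (-32.4 − j21.6)/(67.6 − j21.6), |Γ_s| = 0.548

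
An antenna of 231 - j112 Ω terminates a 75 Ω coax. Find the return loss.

Γ = (156 − j112)/(306 − j112), |Γ| = 0.589
RL = −20·log₁₀|Γ| = −20·log₁₀(0.589)

RL ≈ 4.59 dB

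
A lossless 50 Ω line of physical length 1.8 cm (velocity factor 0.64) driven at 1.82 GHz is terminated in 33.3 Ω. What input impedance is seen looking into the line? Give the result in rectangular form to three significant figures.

Z_in ≈ 58.3 + j20.5 Ω

λ = v/f = 0.64·c / 1.82 GHz = 0.105 m
βl = 2π·l/λ = 2π × 0.171 = 61.4°
tan(βl) = tan(61.4°) = 1.84
Z_in = Z_0·(Z_L + jZ_0·tanβl)/(Z_0 + jZ_L·tanβl)
     = 50·(33.3 + j91.8)/(50 + j61.1)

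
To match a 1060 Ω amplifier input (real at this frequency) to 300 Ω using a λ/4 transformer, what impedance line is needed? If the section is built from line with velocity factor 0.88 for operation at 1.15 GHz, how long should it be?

Z_qwt = √(Z_0·R_L) = √(300 × 1060) = √318000
λ = 0.88·c/f = 0.23 m, so l = λ/4 = 0.0574 m

Z_qwt ≈ 564 Ω; length ≈ 5.74 cm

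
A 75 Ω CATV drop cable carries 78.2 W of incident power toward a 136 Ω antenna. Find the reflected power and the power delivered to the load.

Γ = (136 − 75)/(136 + 75) = 0.289
|Γ|² = 0.0836
P_refl = |Γ|²·P_inc = 6.54 W, P_del = (1 − |Γ|²)·P_inc = 71.7 W

P_reflected ≈ 6.54 W; P_delivered ≈ 71.7 W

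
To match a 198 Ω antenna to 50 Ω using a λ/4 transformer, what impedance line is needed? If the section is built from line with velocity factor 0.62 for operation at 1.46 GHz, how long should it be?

Z_qwt = √(Z_0·R_L) = √(50 × 198) = √9900
λ = 0.62·c/f = 0.127 m, so l = λ/4 = 0.0318 m

Z_qwt ≈ 99.5 Ω; length ≈ 3.18 cm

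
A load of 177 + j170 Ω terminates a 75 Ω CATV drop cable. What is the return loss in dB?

RL ≈ 3.71 dB

Γ = (102 + j170)/(252 + j170), |Γ| = 0.652
RL = −20·log₁₀|Γ| = −20·log₁₀(0.652)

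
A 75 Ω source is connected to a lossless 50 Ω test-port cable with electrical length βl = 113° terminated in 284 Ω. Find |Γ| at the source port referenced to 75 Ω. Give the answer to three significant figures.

|Γ| ≈ 0.773

tan(βl) = -2.36
Z_in = Z_0·(Z_L + jZ_0·tanβl)/(Z_0 + jZ_L·tanβl) = 10.3 + j20.5 Ω
Γ_s = (Z_in − Z_s)/(Z_in + Z_s) = (-64.7 + j20.5)/(85.3 + j20.5), |Γ_s| = 0.773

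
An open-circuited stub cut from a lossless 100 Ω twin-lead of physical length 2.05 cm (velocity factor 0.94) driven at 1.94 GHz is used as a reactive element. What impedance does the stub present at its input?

Z_in ≈ −j81.6 Ω

λ = v/f = 0.94·c / 1.94 GHz = 0.145 m
βl = 2π·l/λ = 2π × 0.141 = 50.8°
tan(βl) = 1.22
For an open-circuited stub, Z_in = −jZ_0·cot(βl) = −jZ_0/tan(βl)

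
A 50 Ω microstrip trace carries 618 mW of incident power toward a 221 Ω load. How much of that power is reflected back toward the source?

Γ = (221 − 50)/(221 + 50) = 0.631
|Γ|² = 0.398
P_refl = |Γ|²·P_inc = 246 mW, P_del = (1 − |Γ|²)·P_inc = 372 mW

P_reflected ≈ 246 mW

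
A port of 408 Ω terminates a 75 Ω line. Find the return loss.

Γ = (408 − 75)/(408 + 75) = 0.689
RL = −20·log₁₀|Γ| = −20·log₁₀(0.689)

RL ≈ 3.23 dB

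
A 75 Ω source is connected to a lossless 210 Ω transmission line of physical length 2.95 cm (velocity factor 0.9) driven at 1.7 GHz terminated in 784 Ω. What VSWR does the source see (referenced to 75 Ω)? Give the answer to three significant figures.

VSWR ≈ 3.06

λ = v/f = 0.9·c / 1.7 GHz = 0.159 m
βl = 2π·l/λ = 2π × 0.186 = 66.9°
tan(βl) = 2.34
Z_in = Z_0·(Z_L + jZ_0·tanβl)/(Z_0 + jZ_L·tanβl) = 65.7 − j82.2 Ω
Γ_s = (Z_in − Z_s)/(Z_in + Z_s) = (-9.34 − j82.2)/(141 − j82.2), |Γ_s| = 0.508
VSWR = (1 + |Γ_s|)/(1 − |Γ_s|)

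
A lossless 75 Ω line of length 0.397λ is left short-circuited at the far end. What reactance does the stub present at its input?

X_in ≈ -56.7 Ω (capacitive)

βl = 2π × 0.397 = 143°
tan(βl) = -0.756
For a short-circuited stub, Z_in = jZ_0·tan(βl)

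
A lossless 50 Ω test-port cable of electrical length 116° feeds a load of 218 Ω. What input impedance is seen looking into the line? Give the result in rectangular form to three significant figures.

Z_in ≈ 14 + j22.8 Ω

tan(βl) = tan(116°) = -2.05
Z_in = Z_0·(Z_L + jZ_0·tanβl)/(Z_0 + jZ_L·tanβl)
     = 50·(218 − j103)/(50 − j447)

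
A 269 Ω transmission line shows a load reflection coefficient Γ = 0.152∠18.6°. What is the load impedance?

Z_L ≈ 358 + j35.5 Ω

Z_L = Z_0·(1 + Γ)/(1 − Γ) = 269·(1.14 + j0.0485)/(0.856 − j0.0485)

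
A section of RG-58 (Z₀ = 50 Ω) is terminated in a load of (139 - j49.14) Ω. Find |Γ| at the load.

|Γ| ≈ 0.521

Γ = (Z_L − Z_0)/(Z_L + Z_0) = (89 − j49.14)/(189 − j49.14)
|Γ| = 102/195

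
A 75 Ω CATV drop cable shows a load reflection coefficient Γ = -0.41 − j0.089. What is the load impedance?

Z_L ≈ 31 − j6.69 Ω

Z_L = Z_0·(1 + Γ)/(1 − Γ) = 75·(0.59 − j0.089)/(1.41 + j0.089)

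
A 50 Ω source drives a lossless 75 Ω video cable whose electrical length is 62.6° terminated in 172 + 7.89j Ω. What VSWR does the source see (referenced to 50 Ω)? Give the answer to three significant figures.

VSWR ≈ 2.06

tan(βl) = 1.93
Z_in = Z_0·(Z_L + jZ_0·tanβl)/(Z_0 + jZ_L·tanβl) = 40.2 − j31.6 Ω
Γ_s = (Z_in − Z_s)/(Z_in + Z_s) = (-9.81 − j31.6)/(90.2 − j31.6), |Γ_s| = 0.347
VSWR = (1 + |Γ_s|)/(1 − |Γ_s|)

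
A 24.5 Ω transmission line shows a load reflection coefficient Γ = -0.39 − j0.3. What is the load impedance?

Z_L = Z_0·(1 + Γ)/(1 − Γ) = 24.5·(0.61 − j0.3)/(1.39 + j0.3)

Z_L ≈ 9.18 − j7.27 Ω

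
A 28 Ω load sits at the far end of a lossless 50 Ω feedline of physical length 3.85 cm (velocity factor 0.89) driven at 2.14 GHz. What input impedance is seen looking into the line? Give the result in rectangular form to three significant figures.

λ = v/f = 0.89·c / 2.14 GHz = 0.125 m
βl = 2π·l/λ = 2π × 0.309 = 111°
tan(βl) = tan(111°) = -2.59
Z_in = Z_0·(Z_L + jZ_0·tanβl)/(Z_0 + jZ_L·tanβl)
     = 50·(28 − j130)/(50 − j72.6)

Z_in ≈ 69.6 − j28.6 Ω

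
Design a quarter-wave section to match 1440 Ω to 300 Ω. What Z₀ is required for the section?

Z_qwt ≈ 657 Ω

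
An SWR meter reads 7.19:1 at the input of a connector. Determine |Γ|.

|Γ| ≈ 0.756

|Γ| = (S − 1)/(S + 1) = (7.19 − 1)/(7.19 + 1) = 6.19/8.19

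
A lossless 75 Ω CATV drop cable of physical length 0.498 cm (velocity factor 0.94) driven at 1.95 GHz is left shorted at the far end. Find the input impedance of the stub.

λ = v/f = 0.94·c / 1.95 GHz = 0.145 m
βl = 2π·l/λ = 2π × 0.0344 = 12.4°
tan(βl) = 0.22
For a shorted stub, Z_in = jZ_0·tan(βl)

Z_in ≈ +j16.5 Ω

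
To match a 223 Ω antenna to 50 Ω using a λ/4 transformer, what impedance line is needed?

Z_qwt ≈ 106 Ω

Z_qwt = √(Z_0·R_L) = √(50 × 223) = √11150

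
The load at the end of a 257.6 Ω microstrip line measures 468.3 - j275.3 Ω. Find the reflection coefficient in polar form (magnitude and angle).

Γ = (Z_L − Z_0)/(Z_L + Z_0) = (210.7 − j275.3)/(725.9 − j275.3)
|Γ| = 347/776 = 0.447

Γ ≈ 0.447 ∠ -31.8°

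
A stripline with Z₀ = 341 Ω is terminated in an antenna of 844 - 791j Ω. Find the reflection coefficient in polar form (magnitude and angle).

Γ = (Z_L − Z_0)/(Z_L + Z_0) = (503 − j791)/(1185 − j791)
|Γ| = 937/1420 = 0.658

Γ ≈ 0.658 ∠ -23.8°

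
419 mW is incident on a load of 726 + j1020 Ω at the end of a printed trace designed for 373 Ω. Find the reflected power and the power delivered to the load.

|Γ| = |(353 + j1020)/(1099 + j1020)| = 0.72
|Γ|² = 0.518
P_refl = |Γ|²·P_inc = 217 mW, P_del = (1 − |Γ|²)·P_inc = 202 mW

P_reflected ≈ 217 mW; P_delivered ≈ 202 mW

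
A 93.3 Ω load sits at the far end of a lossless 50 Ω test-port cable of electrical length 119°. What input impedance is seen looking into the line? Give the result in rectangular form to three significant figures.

tan(βl) = tan(119°) = -1.8
Z_in = Z_0·(Z_L + jZ_0·tanβl)/(Z_0 + jZ_L·tanβl)
     = 50·(93.3 − j90.2)/(50 − j168)

Z_in ≈ 32.2 + j18.2 Ω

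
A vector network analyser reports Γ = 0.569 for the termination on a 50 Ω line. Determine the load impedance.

Z_L ≈ 182 Ω

Z_L = Z_0·(1 + Γ)/(1 − Γ) = 50·(1.57)/(0.431)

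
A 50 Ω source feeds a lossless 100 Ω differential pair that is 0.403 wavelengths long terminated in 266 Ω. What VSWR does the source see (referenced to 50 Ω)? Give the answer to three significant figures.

βl = 2π × 0.403 = 145°
tan(βl) = -0.698
Z_in = Z_0·(Z_L + jZ_0·tanβl)/(Z_0 + jZ_L·tanβl) = 88.9 + j95.3 Ω
Γ_s = (Z_in − Z_s)/(Z_in + Z_s) = (38.9 + j95.3)/(139 + j95.3), |Γ_s| = 0.611
VSWR = (1 + |Γ_s|)/(1 − |Γ_s|)

VSWR ≈ 4.14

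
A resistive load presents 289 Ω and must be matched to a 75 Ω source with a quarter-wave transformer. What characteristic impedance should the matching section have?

Z_qwt = √(Z_0·R_L) = √(75 × 289) = √21680

Z_qwt ≈ 147 Ω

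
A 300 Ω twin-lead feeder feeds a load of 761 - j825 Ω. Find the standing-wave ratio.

VSWR ≈ 5.74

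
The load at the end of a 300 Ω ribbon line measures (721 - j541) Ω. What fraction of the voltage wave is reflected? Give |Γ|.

|Γ| ≈ 0.593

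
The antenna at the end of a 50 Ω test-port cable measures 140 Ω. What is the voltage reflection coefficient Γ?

Γ = (Z_L − Z_0)/(Z_L + Z_0) = (140 − 50)/(140 + 50) = 90/190

Γ = 0.474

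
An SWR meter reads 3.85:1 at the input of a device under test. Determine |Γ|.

|Γ| ≈ 0.588

|Γ| = (S − 1)/(S + 1) = (3.85 − 1)/(3.85 + 1) = 2.85/4.85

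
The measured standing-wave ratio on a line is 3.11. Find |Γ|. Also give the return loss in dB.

|Γ| = (S − 1)/(S + 1) = (3.11 − 1)/(3.11 + 1) = 2.11/4.11
RL = −20·log₁₀|Γ| = −20·log₁₀(0.513)

|Γ| ≈ 0.513; return loss ≈ 5.79 dB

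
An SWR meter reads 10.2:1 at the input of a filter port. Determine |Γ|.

|Γ| ≈ 0.821

|Γ| = (S − 1)/(S + 1) = (10.2 − 1)/(10.2 + 1) = 9.2/11.2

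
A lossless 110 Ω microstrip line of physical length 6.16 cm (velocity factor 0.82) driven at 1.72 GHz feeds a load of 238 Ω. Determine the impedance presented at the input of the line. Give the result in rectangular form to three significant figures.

Z_in ≈ 144 + j93.6 Ω

λ = v/f = 0.82·c / 1.72 GHz = 0.143 m
βl = 2π·l/λ = 2π × 0.431 = 155°
tan(βl) = tan(155°) = -0.465
Z_in = Z_0·(Z_L + jZ_0·tanβl)/(Z_0 + jZ_L·tanβl)
     = 110·(238 − j51.2)/(110 − j111)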